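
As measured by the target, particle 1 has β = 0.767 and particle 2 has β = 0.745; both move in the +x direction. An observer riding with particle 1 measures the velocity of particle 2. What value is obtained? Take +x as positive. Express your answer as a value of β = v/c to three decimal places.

β_A = 0.767, β_B = 0.745.
Transform to A's frame with the inverse velocity-addition law: u' = (u − v)/(1 − uv/c²), taking u = β_B and v = β_A.
u' = (0.745 − 0.767) / (1 − (0.767)(0.745)) = -0.0220/0.4286 = -0.0513.

β = -0.051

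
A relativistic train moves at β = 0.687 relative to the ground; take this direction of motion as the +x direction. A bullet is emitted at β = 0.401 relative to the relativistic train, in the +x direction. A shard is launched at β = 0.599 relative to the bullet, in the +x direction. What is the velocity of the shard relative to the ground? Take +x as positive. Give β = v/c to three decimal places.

β = 0.961

Apply u = (u' + v)/(1 + u'v/c²) successively, working outward toward the ground.
Start: velocity of the relativistic train relative to the ground = 0.6870c.
Compose with the bullet (u' = 0.401 in the relativistic train frame): u_1 = (0.401 + 0.687) / (1 + 0.401·0.687) = 1.0880/1.2755 = 0.8530.
Compose with the shard (u' = 0.599 in the bullet frame): u_2 = (0.599 + 0.853) / (1 + 0.599·0.853) = 1.4520/1.5110 = 0.9610.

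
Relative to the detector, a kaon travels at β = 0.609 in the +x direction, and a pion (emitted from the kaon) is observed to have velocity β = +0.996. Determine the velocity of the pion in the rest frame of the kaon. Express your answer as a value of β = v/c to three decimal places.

Invert the composition law: u' = (u − v)/(1 − uv/c²).
u' = (0.996 − 0.609) / (1 − (0.996)(0.609)) = 0.3870/0.3934 = 0.9836.

β = +0.984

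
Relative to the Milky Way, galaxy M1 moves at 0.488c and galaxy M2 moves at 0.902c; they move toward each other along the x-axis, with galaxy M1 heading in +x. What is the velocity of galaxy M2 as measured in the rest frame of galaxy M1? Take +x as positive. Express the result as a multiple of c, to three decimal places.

β_A = 0.488, β_B = -0.902.
Transform to A's frame with the inverse velocity-addition law: u' = (u − v)/(1 − uv/c²), taking u = β_B and v = β_A.
u' = (-0.902 − 0.488) / (1 − (0.488)(-0.902)) = -1.3900/1.4402 = -0.9652.

-0.965c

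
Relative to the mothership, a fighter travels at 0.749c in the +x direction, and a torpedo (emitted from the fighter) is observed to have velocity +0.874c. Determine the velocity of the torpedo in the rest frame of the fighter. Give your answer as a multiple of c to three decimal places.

Invert the composition law: u' = (u − v)/(1 − uv/c²).
u' = (0.874 − 0.749) / (1 − (0.874)(0.749)) = 0.1250/0.3454 = 0.3619.

+0.362c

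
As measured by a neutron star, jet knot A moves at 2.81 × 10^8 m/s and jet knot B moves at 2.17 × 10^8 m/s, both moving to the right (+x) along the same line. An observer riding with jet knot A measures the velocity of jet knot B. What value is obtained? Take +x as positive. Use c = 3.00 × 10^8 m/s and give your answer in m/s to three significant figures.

-1.98 × 10^8 m/s

β_A = 0.937, β_B = 0.723 (dividing each by c = 3.00 × 10^8 m/s).
Transform to A's frame with the inverse velocity-addition law: u' = (u − v)/(1 − uv/c²), taking u = β_B and v = β_A.
u' = (0.723 − 0.937) / (1 − (0.937)(0.723)) = -0.2133/0.3225 = -0.6615.
u' = -0.6615 × 3.00 × 10^8 m/s.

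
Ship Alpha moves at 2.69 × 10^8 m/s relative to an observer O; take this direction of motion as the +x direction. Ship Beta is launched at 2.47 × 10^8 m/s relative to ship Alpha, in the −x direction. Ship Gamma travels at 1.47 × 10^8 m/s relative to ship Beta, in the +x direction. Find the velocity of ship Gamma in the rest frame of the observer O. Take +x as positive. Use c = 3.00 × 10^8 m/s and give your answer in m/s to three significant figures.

Apply u = (u' + v)/(1 + u'v/c²) successively, working outward toward the observer O.
(Dividing each given speed by c = 3.00 × 10^8 m/s to work in units of c.)
Start: velocity of ship Alpha relative to the observer O = 0.8967c.
Compose with ship Beta (u' = -0.823 in ship Alpha frame): u_1 = (-0.823 + 0.897) / (1 + (-0.823)·0.897) = 0.0733/0.2617 = 0.2802.
Compose with ship Gamma (u' = 0.490 in ship Beta frame): u_2 = (0.490 + 0.280) / (1 + 0.490·0.280) = 0.7702/1.1373 = 0.6772.
So u = 0.6772 × 3.00 × 10^8 m/s.

+2.03 × 10^8 m/s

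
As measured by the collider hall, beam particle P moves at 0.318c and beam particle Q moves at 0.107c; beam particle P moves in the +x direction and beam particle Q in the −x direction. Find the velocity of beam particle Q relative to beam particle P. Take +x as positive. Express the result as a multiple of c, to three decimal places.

β_A = 0.318, β_B = -0.107.
Transform to A's frame with the inverse velocity-addition law: u' = (u − v)/(1 − uv/c²), taking u = β_B and v = β_A.
u' = (-0.107 − 0.318) / (1 − (0.318)(-0.107)) = -0.4250/1.0340 = -0.4110.

-0.411c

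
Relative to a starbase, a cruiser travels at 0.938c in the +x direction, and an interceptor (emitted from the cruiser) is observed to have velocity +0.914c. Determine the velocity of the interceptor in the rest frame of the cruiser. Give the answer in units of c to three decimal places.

-0.168c

Invert the composition law: u' = (u − v)/(1 − uv/c²).
u' = (0.914 − 0.938) / (1 − (0.914)(0.938)) = -0.0240/0.1427 = -0.1682.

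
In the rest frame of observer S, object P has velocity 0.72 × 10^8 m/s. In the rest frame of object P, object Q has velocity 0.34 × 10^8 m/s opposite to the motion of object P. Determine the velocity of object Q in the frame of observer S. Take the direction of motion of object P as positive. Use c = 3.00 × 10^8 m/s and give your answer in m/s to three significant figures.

+3.91 × 10^7 m/s

In units of c (dividing by 3.00 × 10^8 m/s): v = 0.240, u' = -0.113.
u = (u' + v)/(1 + u'v/c²):
u = (-0.113 + 0.240) / (1 + (-0.113)·0.240) = 0.1267/0.9728 = 0.1302
Converting back: u = 0.1302 × 3.00 × 10^8 m/s.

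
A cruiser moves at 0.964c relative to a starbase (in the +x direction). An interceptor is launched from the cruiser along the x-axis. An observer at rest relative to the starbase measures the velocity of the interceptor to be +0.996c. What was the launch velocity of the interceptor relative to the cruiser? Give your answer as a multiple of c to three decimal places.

Invert the composition law: u' = (u − v)/(1 − uv/c²).
u' = (0.996 − 0.964) / (1 − (0.996)(0.964)) = 0.0320/0.0399 = 0.8029.

+0.803c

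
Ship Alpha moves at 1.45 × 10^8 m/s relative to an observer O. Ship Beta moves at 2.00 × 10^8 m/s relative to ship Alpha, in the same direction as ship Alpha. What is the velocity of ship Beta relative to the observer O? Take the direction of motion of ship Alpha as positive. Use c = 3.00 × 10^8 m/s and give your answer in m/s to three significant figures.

2.61 × 10^8 m/s

In units of c (dividing by 3.00 × 10^8 m/s): v = 0.483, u' = 0.667.
u = (u' + v)/(1 + u'v/c²):
u = (0.667 + 0.483) / (1 + 0.667·0.483) = 1.1500/1.3222 = 0.8697
Converting back: u = 0.8697 × 3.00 × 10^8 m/s.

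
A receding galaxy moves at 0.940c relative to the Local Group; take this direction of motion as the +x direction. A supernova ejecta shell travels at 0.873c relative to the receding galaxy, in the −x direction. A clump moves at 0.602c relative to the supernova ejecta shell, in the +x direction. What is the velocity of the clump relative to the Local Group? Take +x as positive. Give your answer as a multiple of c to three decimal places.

+0.796c

Apply u = (u' + v)/(1 + u'v/c²) successively, working outward toward the Local Group.
Start: velocity of the receding galaxy relative to the Local Group = 0.9400c.
Compose with the supernova ejecta shell (u' = -0.873 in the receding galaxy frame): u_1 = (-0.873 + 0.940) / (1 + (-0.873)·0.940) = 0.0670/0.1794 = 0.3735.
Compose with the clump (u' = 0.602 in the supernova ejecta shell frame): u_2 = (0.602 + 0.374) / (1 + 0.602·0.374) = 0.9755/1.2249 = 0.7964.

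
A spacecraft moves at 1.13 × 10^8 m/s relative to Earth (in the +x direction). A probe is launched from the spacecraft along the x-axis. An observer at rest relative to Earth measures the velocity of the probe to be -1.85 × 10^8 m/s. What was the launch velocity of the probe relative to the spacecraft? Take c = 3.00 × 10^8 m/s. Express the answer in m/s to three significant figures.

v = 0.377c, u = -0.617c.
Invert the composition law: u' = (u − v)/(1 − uv/c²).
u' = (-0.617 − 0.377) / (1 − (-0.617)(0.377)) = -0.9933/1.2323 = -0.8061.
u' = -0.8061 × 3.00 × 10^8 m/s.

-2.42 × 10^8 m/s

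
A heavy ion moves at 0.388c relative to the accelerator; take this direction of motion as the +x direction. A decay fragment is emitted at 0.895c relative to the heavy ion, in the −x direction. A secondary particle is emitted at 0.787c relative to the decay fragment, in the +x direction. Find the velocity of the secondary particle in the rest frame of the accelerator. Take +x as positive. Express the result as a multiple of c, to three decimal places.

Apply u = (u' + v)/(1 + u'v/c²) successively, working outward toward the accelerator.
Start: velocity of the heavy ion relative to the accelerator = 0.3880c.
Compose with the decay fragment (u' = -0.895 in the heavy ion frame): u_1 = (-0.895 + 0.388) / (1 + (-0.895)·0.388) = -0.5070/0.6527 = -0.7767.
Compose with the secondary particle (u' = 0.787 in the decay fragment frame): u_2 = (0.787 + (-0.777)) / (1 + 0.787·(-0.777)) = 0.0103/0.3887 = 0.0264.

+0.026c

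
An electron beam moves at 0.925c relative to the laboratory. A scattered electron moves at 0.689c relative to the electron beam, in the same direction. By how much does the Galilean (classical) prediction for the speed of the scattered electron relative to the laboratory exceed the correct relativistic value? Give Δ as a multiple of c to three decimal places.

Galilean: u_cl = 0.689 + 0.925 = 1.6140.
Relativistic: u_rel = (0.689 + 0.925) / (1 + 0.689·0.925) = 1.6140/1.6373 = 0.9858.
Δ = 1.6140 − 0.9858 = 0.6282.
(The classical prediction exceeds c; the relativistic result does not.)

Δ = 0.628c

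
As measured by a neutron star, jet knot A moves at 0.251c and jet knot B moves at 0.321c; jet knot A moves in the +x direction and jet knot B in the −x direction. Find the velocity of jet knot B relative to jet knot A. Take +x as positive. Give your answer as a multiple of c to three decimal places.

β_A = 0.251, β_B = -0.321.
Transform to A's frame with the inverse velocity-addition law: u' = (u − v)/(1 − uv/c²), taking u = β_B and v = β_A.
u' = (-0.321 − 0.251) / (1 − (0.251)(-0.321)) = -0.5720/1.0806 = -0.5293.

-0.529c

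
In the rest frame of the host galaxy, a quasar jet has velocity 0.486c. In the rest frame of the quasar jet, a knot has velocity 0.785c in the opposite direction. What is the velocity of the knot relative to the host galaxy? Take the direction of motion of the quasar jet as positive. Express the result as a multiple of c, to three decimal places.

-0.483c

With v = 0.486 and u' = -0.785 (in units of c),
u = (u' + v)/(1 + u'v/c²):
u = (-0.785 + 0.486) / (1 + (-0.785)·0.486) = -0.2990/0.6185 = -0.4834
(Galilean addition would give -0.299c.)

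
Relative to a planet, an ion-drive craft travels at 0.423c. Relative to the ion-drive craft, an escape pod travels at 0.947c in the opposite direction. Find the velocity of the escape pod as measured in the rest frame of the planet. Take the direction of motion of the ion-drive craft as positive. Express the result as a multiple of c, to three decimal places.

-0.874c

With v = 0.423 and u' = -0.947 (in units of c),
u = (u' + v)/(1 + u'v/c²):
u = (-0.947 + 0.423) / (1 + (-0.947)·0.423) = -0.5240/0.5994 = -0.8742
(Galilean addition would give -0.524c.)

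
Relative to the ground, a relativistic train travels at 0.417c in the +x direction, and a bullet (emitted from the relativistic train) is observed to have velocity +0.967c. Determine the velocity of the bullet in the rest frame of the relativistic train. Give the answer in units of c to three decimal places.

Invert the composition law: u' = (u − v)/(1 − uv/c²).
u' = (0.967 − 0.417) / (1 − (0.967)(0.417)) = 0.5500/0.5968 = 0.9216.

+0.922c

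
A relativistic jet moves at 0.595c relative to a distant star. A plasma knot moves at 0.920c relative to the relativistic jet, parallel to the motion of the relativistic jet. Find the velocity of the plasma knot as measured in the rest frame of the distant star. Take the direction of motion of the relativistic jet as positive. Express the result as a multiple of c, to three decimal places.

With v = 0.595 and u' = 0.920 (in units of c),
u = (u' + v)/(1 + u'v/c²):
u = (0.920 + 0.595) / (1 + 0.920·0.595) = 1.5150/1.5474 = 0.9791
(Galilean addition would give +1.515c, exceeding c.)

0.979c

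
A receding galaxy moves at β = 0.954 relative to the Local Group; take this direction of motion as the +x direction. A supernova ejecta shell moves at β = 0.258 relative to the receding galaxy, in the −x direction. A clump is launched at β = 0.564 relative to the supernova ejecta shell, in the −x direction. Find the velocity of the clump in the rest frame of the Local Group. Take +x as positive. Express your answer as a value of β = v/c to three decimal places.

β = +0.750

Apply u = (u' + v)/(1 + u'v/c²) successively, working outward toward the Local Group.
Start: velocity of the receding galaxy relative to the Local Group = 0.9540c.
Compose with the supernova ejecta shell (u' = -0.258 in the receding galaxy frame): u_1 = (-0.258 + 0.954) / (1 + (-0.258)·0.954) = 0.6960/0.7539 = 0.9232.
Compose with the clump (u' = -0.564 in the supernova ejecta shell frame): u_2 = (-0.564 + 0.923) / (1 + (-0.564)·0.923) = 0.3592/0.4793 = 0.7495.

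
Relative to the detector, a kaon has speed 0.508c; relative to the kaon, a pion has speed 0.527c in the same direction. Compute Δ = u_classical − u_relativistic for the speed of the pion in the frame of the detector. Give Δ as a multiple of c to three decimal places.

Δ = 0.219c

Galilean: u_cl = 0.527 + 0.508 = 1.0350.
Relativistic: u_rel = (0.527 + 0.508) / (1 + 0.527·0.508) = 1.0350/1.2677 = 0.8164.
Δ = 1.0350 − 0.8164 = 0.2186.
(The classical prediction exceeds c; the relativistic result does not.)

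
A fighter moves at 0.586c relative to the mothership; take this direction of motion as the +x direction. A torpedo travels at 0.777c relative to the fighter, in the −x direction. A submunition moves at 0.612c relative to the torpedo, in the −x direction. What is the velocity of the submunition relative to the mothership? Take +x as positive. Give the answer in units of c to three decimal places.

Apply u = (u' + v)/(1 + u'v/c²) successively, working outward toward the mothership.
Start: velocity of the fighter relative to the mothership = 0.5860c.
Compose with the torpedo (u' = -0.777 in the fighter frame): u_1 = (-0.777 + 0.586) / (1 + (-0.777)·0.586) = -0.1910/0.5447 = -0.3507.
Compose with the submunition (u' = -0.612 in the torpedo frame): u_2 = (-0.612 + (-0.351)) / (1 + (-0.612)·(-0.351)) = -0.9627/1.2146 = -0.7926.

-0.793c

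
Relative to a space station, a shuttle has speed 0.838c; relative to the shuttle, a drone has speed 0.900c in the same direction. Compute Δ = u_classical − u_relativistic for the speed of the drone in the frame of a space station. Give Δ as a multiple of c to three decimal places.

Galilean: u_cl = 0.900 + 0.838 = 1.7380.
Relativistic: u_rel = (0.900 + 0.838) / (1 + 0.900·0.838) = 1.7380/1.7542 = 0.9908.
Δ = 1.7380 − 0.9908 = 0.7472.
(The classical prediction exceeds c; the relativistic result does not.)

Δ = 0.747c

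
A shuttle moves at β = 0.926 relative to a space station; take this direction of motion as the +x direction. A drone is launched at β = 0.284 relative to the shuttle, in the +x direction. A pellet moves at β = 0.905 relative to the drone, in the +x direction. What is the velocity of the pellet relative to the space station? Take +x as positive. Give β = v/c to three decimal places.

Apply u = (u' + v)/(1 + u'v/c²) successively, working outward toward the space station.
Start: velocity of the shuttle relative to the space station = 0.9260c.
Compose with the drone (u' = 0.284 in the shuttle frame): u_1 = (0.284 + 0.926) / (1 + 0.284·0.926) = 1.2100/1.2630 = 0.9580.
Compose with the pellet (u' = 0.905 in the drone frame): u_2 = (0.905 + 0.958) / (1 + 0.905·0.958) = 1.8630/1.8670 = 0.9979.

β = 0.998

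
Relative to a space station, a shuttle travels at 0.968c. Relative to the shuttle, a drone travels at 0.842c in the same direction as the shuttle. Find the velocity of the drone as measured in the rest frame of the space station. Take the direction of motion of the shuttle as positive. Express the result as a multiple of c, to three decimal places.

With v = 0.968 and u' = 0.842 (in units of c),
u = (u' + v)/(1 + u'v/c²):
u = (0.842 + 0.968) / (1 + 0.842·0.968) = 1.8100/1.8151 = 0.9972

0.997c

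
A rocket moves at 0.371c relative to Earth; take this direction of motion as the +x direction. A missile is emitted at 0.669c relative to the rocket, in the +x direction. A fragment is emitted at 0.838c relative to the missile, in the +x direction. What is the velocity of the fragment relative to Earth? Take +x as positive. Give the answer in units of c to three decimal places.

Apply u = (u' + v)/(1 + u'v/c²) successively, working outward toward Earth.
Start: velocity of the rocket relative to Earth = 0.3710c.
Compose with the missile (u' = 0.669 in the rocket frame): u_1 = (0.669 + 0.371) / (1 + 0.669·0.371) = 1.0400/1.2482 = 0.8332.
Compose with the fragment (u' = 0.838 in the missile frame): u_2 = (0.838 + 0.833) / (1 + 0.838·0.833) = 1.6712/1.6982 = 0.9841.

0.984c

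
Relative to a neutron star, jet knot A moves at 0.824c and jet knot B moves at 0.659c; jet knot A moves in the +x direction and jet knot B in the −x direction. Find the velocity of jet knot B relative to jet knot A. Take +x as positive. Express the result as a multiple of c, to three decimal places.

β_A = 0.824, β_B = -0.659.
Transform to A's frame with the inverse velocity-addition law: u' = (u − v)/(1 − uv/c²), taking u = β_B and v = β_A.
u' = (-0.659 − 0.824) / (1 − (0.824)(-0.659)) = -1.4830/1.5430 = -0.9611.

-0.961c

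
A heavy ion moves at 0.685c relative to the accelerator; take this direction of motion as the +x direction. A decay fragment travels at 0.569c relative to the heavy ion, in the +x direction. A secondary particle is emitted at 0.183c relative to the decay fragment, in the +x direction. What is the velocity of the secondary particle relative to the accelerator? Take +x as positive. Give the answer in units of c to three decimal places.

Apply u = (u' + v)/(1 + u'v/c²) successively, working outward toward the accelerator.
Start: velocity of the heavy ion relative to the accelerator = 0.6850c.
Compose with the decay fragment (u' = 0.569 in the heavy ion frame): u_1 = (0.569 + 0.685) / (1 + 0.569·0.685) = 1.2540/1.3898 = 0.9023.
Compose with the secondary particle (u' = 0.183 in the decay fragment frame): u_2 = (0.183 + 0.902) / (1 + 0.183·0.902) = 1.0853/1.1651 = 0.9315.

0.931c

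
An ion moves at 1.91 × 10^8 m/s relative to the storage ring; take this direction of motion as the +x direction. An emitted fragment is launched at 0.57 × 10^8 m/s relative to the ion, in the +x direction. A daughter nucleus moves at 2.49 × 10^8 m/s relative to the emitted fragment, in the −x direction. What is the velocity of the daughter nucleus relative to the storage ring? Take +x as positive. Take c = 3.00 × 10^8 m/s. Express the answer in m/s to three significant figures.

-7.16 × 10^7 m/s

Apply u = (u' + v)/(1 + u'v/c²) successively, working outward toward the storage ring.
(Dividing each given speed by c = 3.00 × 10^8 m/s to work in units of c.)
Start: velocity of the ion relative to the storage ring = 0.6367c.
Compose with the emitted fragment (u' = 0.190 in the ion frame): u_1 = (0.190 + 0.637) / (1 + 0.190·0.637) = 0.8267/1.1210 = 0.7375.
Compose with the daughter nucleus (u' = -0.830 in the emitted fragment frame): u_2 = (-0.830 + 0.737) / (1 + (-0.830)·0.737) = -0.0925/0.3879 = -0.2386.
So u = -0.2386 × 3.00 × 10^8 m/s.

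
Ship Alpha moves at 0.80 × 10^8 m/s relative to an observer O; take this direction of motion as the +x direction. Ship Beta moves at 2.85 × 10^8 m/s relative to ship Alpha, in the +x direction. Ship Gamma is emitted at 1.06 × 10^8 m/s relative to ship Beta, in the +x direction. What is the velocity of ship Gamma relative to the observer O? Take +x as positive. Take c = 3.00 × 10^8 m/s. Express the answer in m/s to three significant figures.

Apply u = (u' + v)/(1 + u'v/c²) successively, working outward toward the observer O.
(Dividing each given speed by c = 3.00 × 10^8 m/s to work in units of c.)
Start: velocity of ship Alpha relative to the observer O = 0.2667c.
Compose with ship Beta (u' = 0.950 in ship Alpha frame): u_1 = (0.950 + 0.267) / (1 + 0.950·0.267) = 1.2167/1.2533 = 0.9707.
Compose with ship Gamma (u' = 0.353 in ship Beta frame): u_2 = (0.353 + 0.971) / (1 + 0.353·0.971) = 1.3241/1.3430 = 0.9859.
So u = 0.9859 × 3.00 × 10^8 m/s.

2.96 × 10^8 m/s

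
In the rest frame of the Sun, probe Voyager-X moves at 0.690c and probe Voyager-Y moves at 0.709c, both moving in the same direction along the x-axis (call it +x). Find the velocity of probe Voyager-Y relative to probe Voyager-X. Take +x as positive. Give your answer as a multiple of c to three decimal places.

β_A = 0.690, β_B = 0.709.
Transform to A's frame with the inverse velocity-addition law: u' = (u − v)/(1 − uv/c²), taking u = β_B and v = β_A.
u' = (0.709 − 0.690) / (1 − (0.690)(0.709)) = 0.0190/0.5108 = 0.0372.

+0.037c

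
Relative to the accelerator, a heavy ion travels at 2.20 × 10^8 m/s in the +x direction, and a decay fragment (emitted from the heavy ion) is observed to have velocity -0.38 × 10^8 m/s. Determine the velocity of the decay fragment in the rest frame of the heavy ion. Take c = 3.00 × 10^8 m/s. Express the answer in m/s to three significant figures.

-2.36 × 10^8 m/s

v = 0.733c, u = -0.127c.
Invert the composition law: u' = (u − v)/(1 − uv/c²).
u' = (-0.127 − 0.733) / (1 − (-0.127)(0.733)) = -0.8600/1.0929 = -0.7869.
u' = -0.7869 × 3.00 × 10^8 m/s.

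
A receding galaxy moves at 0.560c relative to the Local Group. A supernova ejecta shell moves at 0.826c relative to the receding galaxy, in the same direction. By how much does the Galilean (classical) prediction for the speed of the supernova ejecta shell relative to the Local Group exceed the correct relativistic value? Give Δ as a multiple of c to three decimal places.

Δ = 0.438c

Galilean: u_cl = 0.826 + 0.560 = 1.3860.
Relativistic: u_rel = (0.826 + 0.560) / (1 + 0.826·0.560) = 1.3860/1.4626 = 0.9477.
Δ = 1.3860 − 0.9477 = 0.4383.
(The classical prediction exceeds c; the relativistic result does not.)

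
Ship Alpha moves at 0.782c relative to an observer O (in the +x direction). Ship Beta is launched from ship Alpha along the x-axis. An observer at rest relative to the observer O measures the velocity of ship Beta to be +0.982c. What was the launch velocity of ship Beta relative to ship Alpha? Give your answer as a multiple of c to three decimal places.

+0.862c

Invert the composition law: u' = (u − v)/(1 − uv/c²).
u' = (0.982 − 0.782) / (1 − (0.982)(0.782)) = 0.2000/0.2321 = 0.8618.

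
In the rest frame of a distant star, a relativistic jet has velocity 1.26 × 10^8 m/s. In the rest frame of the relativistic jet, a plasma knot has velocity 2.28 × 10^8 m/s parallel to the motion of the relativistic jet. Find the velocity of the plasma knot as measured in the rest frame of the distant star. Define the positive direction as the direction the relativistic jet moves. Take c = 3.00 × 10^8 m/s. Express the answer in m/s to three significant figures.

In units of c (dividing by 3.00 × 10^8 m/s): v = 0.420, u' = 0.760.
u = (u' + v)/(1 + u'v/c²):
u = (0.760 + 0.420) / (1 + 0.760·0.420) = 1.1800/1.3192 = 0.8945
Converting back: u = 0.8945 × 3.00 × 10^8 m/s.

2.68 × 10^8 m/s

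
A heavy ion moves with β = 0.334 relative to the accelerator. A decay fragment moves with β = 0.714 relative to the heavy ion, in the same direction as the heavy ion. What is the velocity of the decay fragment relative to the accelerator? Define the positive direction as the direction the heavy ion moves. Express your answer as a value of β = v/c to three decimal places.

With v = 0.334 and u' = 0.714 (in units of c),
u = (u' + v)/(1 + u'v/c²):
u = (0.714 + 0.334) / (1 + 0.714·0.334) = 1.0480/1.2385 = 0.8462

β = 0.846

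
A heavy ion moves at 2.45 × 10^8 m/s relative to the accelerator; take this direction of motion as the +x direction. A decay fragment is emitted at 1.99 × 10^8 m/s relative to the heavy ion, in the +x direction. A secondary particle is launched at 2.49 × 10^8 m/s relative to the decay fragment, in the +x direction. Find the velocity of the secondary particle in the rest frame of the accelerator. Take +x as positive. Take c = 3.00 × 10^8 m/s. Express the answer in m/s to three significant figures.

Apply u = (u' + v)/(1 + u'v/c²) successively, working outward toward the accelerator.
(Dividing each given speed by c = 3.00 × 10^8 m/s to work in units of c.)
Start: velocity of the heavy ion relative to the accelerator = 0.8167c.
Compose with the decay fragment (u' = 0.663 in the heavy ion frame): u_1 = (0.663 + 0.817) / (1 + 0.663·0.817) = 1.4800/1.5417 = 0.9600.
Compose with the secondary particle (u' = 0.830 in the decay fragment frame): u_2 = (0.830 + 0.960) / (1 + 0.830·0.960) = 1.7900/1.7968 = 0.9962.
So u = 0.9962 × 3.00 × 10^8 m/s.

2.99 × 10^8 m/s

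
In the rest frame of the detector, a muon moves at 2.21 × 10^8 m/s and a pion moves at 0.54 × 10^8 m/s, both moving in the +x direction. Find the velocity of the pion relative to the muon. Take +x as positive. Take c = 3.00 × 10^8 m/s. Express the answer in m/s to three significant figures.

β_A = 0.737, β_B = 0.180 (dividing each by c = 3.00 × 10^8 m/s).
Transform to A's frame with the inverse velocity-addition law: u' = (u − v)/(1 − uv/c²), taking u = β_B and v = β_A.
u' = (0.180 − 0.737) / (1 − (0.737)(0.180)) = -0.5567/0.8674 = -0.6418.
u' = -0.6418 × 3.00 × 10^8 m/s.

-1.93 × 10^8 m/s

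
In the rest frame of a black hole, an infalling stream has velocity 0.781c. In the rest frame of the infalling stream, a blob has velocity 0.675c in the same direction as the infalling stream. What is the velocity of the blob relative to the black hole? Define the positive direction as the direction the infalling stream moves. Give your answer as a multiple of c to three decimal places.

With v = 0.781 and u' = 0.675 (in units of c),
u = (u' + v)/(1 + u'v/c²):
u = (0.675 + 0.781) / (1 + 0.675·0.781) = 1.4560/1.5272 = 0.9534
(Galilean addition would give +1.456c, exceeding c.)

0.953c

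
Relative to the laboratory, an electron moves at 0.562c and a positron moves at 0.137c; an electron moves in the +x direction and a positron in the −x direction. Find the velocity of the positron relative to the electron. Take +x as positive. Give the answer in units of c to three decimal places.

β_A = 0.562, β_B = -0.137.
Transform to A's frame with the inverse velocity-addition law: u' = (u − v)/(1 − uv/c²), taking u = β_B and v = β_A.
u' = (-0.137 − 0.562) / (1 − (0.562)(-0.137)) = -0.6990/1.0770 = -0.6490.

-0.649c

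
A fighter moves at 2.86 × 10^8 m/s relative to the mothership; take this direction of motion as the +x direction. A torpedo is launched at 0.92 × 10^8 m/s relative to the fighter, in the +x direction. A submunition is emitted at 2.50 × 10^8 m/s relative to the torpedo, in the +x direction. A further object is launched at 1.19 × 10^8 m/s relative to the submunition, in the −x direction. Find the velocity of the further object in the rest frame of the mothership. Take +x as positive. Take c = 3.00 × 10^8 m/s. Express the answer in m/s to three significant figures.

Apply u = (u' + v)/(1 + u'v/c²) successively, working outward toward the mothership.
(Dividing each given speed by c = 3.00 × 10^8 m/s to work in units of c.)
Start: velocity of the fighter relative to the mothership = 0.9533c.
Compose with the torpedo (u' = 0.307 in the fighter frame): u_1 = (0.307 + 0.953) / (1 + 0.307·0.953) = 1.2600/1.2924 = 0.9750.
Compose with the submunition (u' = 0.833 in the torpedo frame): u_2 = (0.833 + 0.975) / (1 + 0.833·0.975) = 1.8083/1.8125 = 0.9977.
Compose with the further object (u' = -0.397 in the submunition frame): u_3 = (-0.397 + 0.998) / (1 + (-0.397)·0.998) = 0.6010/0.6042 = 0.9947.
So u = 0.9947 × 3.00 × 10^8 m/s.

+2.98 × 10^8 m/s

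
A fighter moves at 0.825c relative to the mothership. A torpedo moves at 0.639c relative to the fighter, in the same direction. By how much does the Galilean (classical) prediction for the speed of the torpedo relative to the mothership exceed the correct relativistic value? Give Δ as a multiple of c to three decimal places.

Δ = 0.505c

Galilean: u_cl = 0.639 + 0.825 = 1.4640.
Relativistic: u_rel = (0.639 + 0.825) / (1 + 0.639·0.825) = 1.4640/1.5272 = 0.9586.
Δ = 1.4640 − 0.9586 = 0.5054.
(The classical prediction exceeds c; the relativistic result does not.)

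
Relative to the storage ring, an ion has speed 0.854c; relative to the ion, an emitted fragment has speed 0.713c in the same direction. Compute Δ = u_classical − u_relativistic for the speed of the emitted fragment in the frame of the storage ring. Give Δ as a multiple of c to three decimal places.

Galilean: u_cl = 0.713 + 0.854 = 1.5670.
Relativistic: u_rel = (0.713 + 0.854) / (1 + 0.713·0.854) = 1.5670/1.6089 = 0.9740.
Δ = 1.5670 − 0.9740 = 0.5930.
(The classical prediction exceeds c; the relativistic result does not.)

Δ = 0.593c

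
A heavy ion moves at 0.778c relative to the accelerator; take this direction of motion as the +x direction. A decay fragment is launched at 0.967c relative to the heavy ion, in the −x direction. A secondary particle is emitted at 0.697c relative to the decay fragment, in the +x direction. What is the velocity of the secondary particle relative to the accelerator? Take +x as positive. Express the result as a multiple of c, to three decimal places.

-0.141c

Apply u = (u' + v)/(1 + u'v/c²) successively, working outward toward the accelerator.
Start: velocity of the heavy ion relative to the accelerator = 0.7780c.
Compose with the decay fragment (u' = -0.967 in the heavy ion frame): u_1 = (-0.967 + 0.778) / (1 + (-0.967)·0.778) = -0.1890/0.2477 = -0.7631.
Compose with the secondary particle (u' = 0.697 in the decay fragment frame): u_2 = (0.697 + (-0.763)) / (1 + 0.697·(-0.763)) = -0.0661/0.4681 = -0.1412.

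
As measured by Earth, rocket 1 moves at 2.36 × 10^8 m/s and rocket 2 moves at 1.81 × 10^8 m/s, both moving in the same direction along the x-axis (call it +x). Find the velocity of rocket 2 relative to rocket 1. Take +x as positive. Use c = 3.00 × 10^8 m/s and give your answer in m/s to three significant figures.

β_A = 0.787, β_B = 0.603 (dividing each by c = 3.00 × 10^8 m/s).
Transform to A's frame with the inverse velocity-addition law: u' = (u − v)/(1 − uv/c²), taking u = β_B and v = β_A.
u' = (0.603 − 0.787) / (1 − (0.787)(0.603)) = -0.1833/0.5254 = -0.3490.
u' = -0.3490 × 3.00 × 10^8 m/s.

-1.05 × 10^8 m/s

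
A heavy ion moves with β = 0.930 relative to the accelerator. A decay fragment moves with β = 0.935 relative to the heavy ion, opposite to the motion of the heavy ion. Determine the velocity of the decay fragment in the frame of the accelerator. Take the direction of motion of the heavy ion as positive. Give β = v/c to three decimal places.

With v = 0.930 and u' = -0.935 (in units of c),
u = (u' + v)/(1 + u'v/c²):
u = (-0.935 + 0.930) / (1 + (-0.935)·0.930) = -0.0050/0.1305 = -0.0383
(Galilean addition would give -0.005c.)

β = -0.038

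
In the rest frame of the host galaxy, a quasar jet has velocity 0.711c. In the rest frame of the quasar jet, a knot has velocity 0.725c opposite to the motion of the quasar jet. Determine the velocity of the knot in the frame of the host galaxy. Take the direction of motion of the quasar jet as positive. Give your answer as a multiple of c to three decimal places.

With v = 0.711 and u' = -0.725 (in units of c),
u = (u' + v)/(1 + u'v/c²):
u = (-0.725 + 0.711) / (1 + (-0.725)·0.711) = -0.0140/0.4845 = -0.0289

-0.029c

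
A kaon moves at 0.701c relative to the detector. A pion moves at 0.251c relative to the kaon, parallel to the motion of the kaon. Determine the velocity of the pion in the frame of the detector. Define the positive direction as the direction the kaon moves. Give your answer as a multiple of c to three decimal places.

0.810c

With v = 0.701 and u' = 0.251 (in units of c),
u = (u' + v)/(1 + u'v/c²):
u = (0.251 + 0.701) / (1 + 0.251·0.701) = 0.9520/1.1760 = 0.8096
(Galilean addition would give +0.952c.)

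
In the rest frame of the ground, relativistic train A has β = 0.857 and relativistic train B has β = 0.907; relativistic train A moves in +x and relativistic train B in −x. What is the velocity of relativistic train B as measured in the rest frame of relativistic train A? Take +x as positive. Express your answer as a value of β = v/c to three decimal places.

β = -0.993

β_A = 0.857, β_B = -0.907.
Transform to A's frame with the inverse velocity-addition law: u' = (u − v)/(1 − uv/c²), taking u = β_B and v = β_A.
u' = (-0.907 − 0.857) / (1 − (0.857)(-0.907)) = -1.7640/1.7773 = -0.9925.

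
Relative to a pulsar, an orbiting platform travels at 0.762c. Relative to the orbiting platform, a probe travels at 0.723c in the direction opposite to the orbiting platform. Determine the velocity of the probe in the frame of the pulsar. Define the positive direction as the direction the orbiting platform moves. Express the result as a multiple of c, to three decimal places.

+0.087c

With v = 0.762 and u' = -0.723 (in units of c),
u = (u' + v)/(1 + u'v/c²):
u = (-0.723 + 0.762) / (1 + (-0.723)·0.762) = 0.0390/0.4491 = 0.0868
(Galilean addition would give +0.039c.)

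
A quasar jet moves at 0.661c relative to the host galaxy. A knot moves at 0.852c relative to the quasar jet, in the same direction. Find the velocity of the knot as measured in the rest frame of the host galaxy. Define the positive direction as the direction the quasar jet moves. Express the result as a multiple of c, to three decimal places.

0.968c

With v = 0.661 and u' = 0.852 (in units of c),
u = (u' + v)/(1 + u'v/c²):
u = (0.852 + 0.661) / (1 + 0.852·0.661) = 1.5130/1.5632 = 0.9679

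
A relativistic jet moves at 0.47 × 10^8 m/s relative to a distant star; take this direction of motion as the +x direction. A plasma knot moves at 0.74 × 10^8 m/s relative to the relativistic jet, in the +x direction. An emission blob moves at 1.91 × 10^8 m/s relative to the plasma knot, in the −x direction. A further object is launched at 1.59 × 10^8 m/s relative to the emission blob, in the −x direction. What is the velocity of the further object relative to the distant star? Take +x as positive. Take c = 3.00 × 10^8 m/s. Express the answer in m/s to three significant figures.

-2.20 × 10^8 m/s

Apply u = (u' + v)/(1 + u'v/c²) successively, working outward toward the distant star.
(Dividing each given speed by c = 3.00 × 10^8 m/s to work in units of c.)
Start: velocity of the relativistic jet relative to the distant star = 0.1567c.
Compose with the plasma knot (u' = 0.247 in the relativistic jet frame): u_1 = (0.247 + 0.157) / (1 + 0.247·0.157) = 0.4033/1.0386 = 0.3883.
Compose with the emission blob (u' = -0.637 in the plasma knot frame): u_2 = (-0.637 + 0.388) / (1 + (-0.637)·0.388) = -0.2483/0.7528 = -0.3299.
Compose with the further object (u' = -0.530 in the emission blob frame): u_3 = (-0.530 + (-0.330)) / (1 + (-0.530)·(-0.330)) = -0.8599/1.1748 = -0.7319.
So u = -0.7319 × 3.00 × 10^8 m/s.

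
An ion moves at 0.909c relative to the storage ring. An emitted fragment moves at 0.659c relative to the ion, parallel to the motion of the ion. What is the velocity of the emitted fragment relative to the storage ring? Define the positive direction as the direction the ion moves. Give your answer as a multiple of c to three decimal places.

0.981c

With v = 0.909 and u' = 0.659 (in units of c),
u = (u' + v)/(1 + u'v/c²):
u = (0.659 + 0.909) / (1 + 0.659·0.909) = 1.5680/1.5990 = 0.9806
(Galilean addition would give +1.568c, exceeding c.)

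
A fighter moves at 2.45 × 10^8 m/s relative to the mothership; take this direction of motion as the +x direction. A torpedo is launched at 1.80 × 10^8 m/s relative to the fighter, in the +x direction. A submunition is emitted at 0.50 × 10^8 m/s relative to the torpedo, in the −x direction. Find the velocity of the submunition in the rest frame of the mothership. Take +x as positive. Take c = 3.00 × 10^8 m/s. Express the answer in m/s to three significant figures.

Apply u = (u' + v)/(1 + u'v/c²) successively, working outward toward the mothership.
(Dividing each given speed by c = 3.00 × 10^8 m/s to work in units of c.)
Start: velocity of the fighter relative to the mothership = 0.8167c.
Compose with the torpedo (u' = 0.600 in the fighter frame): u_1 = (0.600 + 0.817) / (1 + 0.600·0.817) = 1.4167/1.4900 = 0.9508.
Compose with the submunition (u' = -0.167 in the torpedo frame): u_2 = (-0.167 + 0.951) / (1 + (-0.167)·0.951) = 0.7841/0.8415 = 0.9318.
So u = 0.9318 × 3.00 × 10^8 m/s.

+2.80 × 10^8 m/s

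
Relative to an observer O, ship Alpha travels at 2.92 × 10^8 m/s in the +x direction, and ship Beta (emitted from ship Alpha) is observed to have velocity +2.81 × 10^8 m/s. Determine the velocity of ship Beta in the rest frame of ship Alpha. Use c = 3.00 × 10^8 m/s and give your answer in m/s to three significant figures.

v = 0.973c, u = 0.937c.
Invert the composition law: u' = (u − v)/(1 − uv/c²).
u' = (0.937 − 0.973) / (1 − (0.937)(0.973)) = -0.0367/0.0883 = -0.4152.
u' = -0.4152 × 3.00 × 10^8 m/s.

-1.25 × 10^8 m/s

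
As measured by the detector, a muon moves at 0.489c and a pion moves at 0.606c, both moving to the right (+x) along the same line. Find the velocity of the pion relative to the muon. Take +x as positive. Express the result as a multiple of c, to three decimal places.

β_A = 0.489, β_B = 0.606.
Transform to A's frame with the inverse velocity-addition law: u' = (u − v)/(1 − uv/c²), taking u = β_B and v = β_A.
u' = (0.606 − 0.489) / (1 − (0.489)(0.606)) = 0.1170/0.7037 = 0.1663.

+0.166c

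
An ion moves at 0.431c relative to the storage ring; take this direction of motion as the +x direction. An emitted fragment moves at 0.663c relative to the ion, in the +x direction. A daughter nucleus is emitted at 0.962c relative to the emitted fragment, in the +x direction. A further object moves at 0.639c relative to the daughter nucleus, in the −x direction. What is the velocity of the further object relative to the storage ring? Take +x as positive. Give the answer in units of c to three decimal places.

+0.986c

Apply u = (u' + v)/(1 + u'v/c²) successively, working outward toward the storage ring.
Start: velocity of the ion relative to the storage ring = 0.4310c.
Compose with the emitted fragment (u' = 0.663 in the ion frame): u_1 = (0.663 + 0.431) / (1 + 0.663·0.431) = 1.0940/1.2858 = 0.8509.
Compose with the daughter nucleus (u' = 0.962 in the emitted fragment frame): u_2 = (0.962 + 0.851) / (1 + 0.962·0.851) = 1.8129/1.8185 = 0.9969.
Compose with the further object (u' = -0.639 in the daughter nucleus frame): u_3 = (-0.639 + 0.997) / (1 + (-0.639)·0.997) = 0.3579/0.3630 = 0.9859.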